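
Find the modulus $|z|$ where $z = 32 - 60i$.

|z| = sqrt(a^2 + b^2) = sqrt(32^2 + (-60)^2) = sqrt(4624) = 68


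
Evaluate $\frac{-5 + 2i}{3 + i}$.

Multiply numerator and denominator by conjugate (3 - i):
= (-5 + 2i)(3 - i) / (3^2 + 1^2)
= (-13 + 11i) / 10
= -13/10 + (11/10)i


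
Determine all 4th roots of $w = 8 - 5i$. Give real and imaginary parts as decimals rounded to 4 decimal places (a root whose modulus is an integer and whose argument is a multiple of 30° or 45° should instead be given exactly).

|w| = sqrt(89) ≈ 9.433981, arg(w) ≈ 327.994617°
Root modulus = sqrt(89)^(1/4) ≈ 1.752563
Root arguments: θ_k = (arg(w) + 360°k)/4 for k = 0, 1, ..., 3
Compute each root as (root modulus)(cos θ_k + i sin θ_k) using full-precision intermediates, then round to 4 decimal places.
Roots: 0.2440 + 1.7355i, -1.7355 + 0.2440i, -0.2440 - 1.7355i, 1.7355 - 0.2440i


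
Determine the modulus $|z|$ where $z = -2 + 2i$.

|z| = sqrt(a^2 + b^2) = sqrt((-2)^2 + 2^2) = sqrt(8) = sqrt(8)


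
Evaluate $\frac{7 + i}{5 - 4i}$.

Multiply numerator and denominator by conjugate (5 + 4i):
= (7 + i)(5 + 4i) / (5^2 + (-4)^2)
= (31 + 33i) / 41
= 31/41 + (33/41)i


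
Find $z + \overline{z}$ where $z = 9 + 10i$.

z + conjugate(z) = (a + bi) + (a - bi) = 2a
= 2 * 9 = 18


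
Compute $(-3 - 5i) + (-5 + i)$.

(-3 + (-5)) + (-5 + 1)i = -8 - 4i


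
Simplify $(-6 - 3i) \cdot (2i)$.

(a1*a2 - b1*b2) + (a1*b2 + b1*a2)i
= (0 - (-6)) + (-12 + 0)i
= 6 - 12i


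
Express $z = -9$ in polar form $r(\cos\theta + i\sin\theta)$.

r = |z| = sqrt(a^2 + b^2) = sqrt((-9)^2 + (0)^2) = sqrt(81 + 0) = sqrt(81) = 9
b = 0 and a < 0, so z lies on the negative real axis: θ = 180°
z = 9(cos 180° + i sin 180°)


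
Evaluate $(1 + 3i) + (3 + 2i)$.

(1 + 3) + (3 + 2)i = 4 + 5i


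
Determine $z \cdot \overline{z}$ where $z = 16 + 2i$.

z * conjugate(z) = |z|^2 = a^2 + b^2
= 16^2 + 2^2 = 260


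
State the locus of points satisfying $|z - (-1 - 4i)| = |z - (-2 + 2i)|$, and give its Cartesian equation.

|z - z1| = |z - z2| means z is equidistant from z1 and z2,
i.e. the perpendicular bisector of the segment from (-1, -4) to (-2, 2) (midpoint (-3/2, -1)).
With z = x + yi, square both sides:
(x - (-1))^2 + (y - (-4))^2 = (x - (-2))^2 + (y - 2)^2
The x^2 and y^2 terms cancel: -2x + 12y = 8 - 17 = -9
Simplify: 2x - 12y = 9
Locus: Perpendicular bisector of the segment from (-1, -4) to (-2, 2): the line 2x - 12y = 9


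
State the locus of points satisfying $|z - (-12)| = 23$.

|z - z0| = r describes a circle centered at z0 with radius r
Here z0 = -12 and r = 23
Locus: Circle centered at (-12, 0) with radius 23


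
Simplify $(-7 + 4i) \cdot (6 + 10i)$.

(a1*a2 - b1*b2) + (a1*b2 + b1*a2)i
= (-42 - 40) + (-70 + 24)i
= -82 - 46i


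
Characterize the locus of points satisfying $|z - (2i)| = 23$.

|z - z0| = r describes a circle centered at z0 with radius r
Here z0 = 2i and r = 23
Locus: Circle centered at (0, 2) with radius 23


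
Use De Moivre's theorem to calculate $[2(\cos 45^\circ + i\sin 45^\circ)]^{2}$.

By De Moivre: z^n = r^n(cos(nθ) + i sin(nθ))
= 2^2(cos(2*45°) + i sin(2*45°))
= 4(cos 90° + i sin 90°)
= 4i


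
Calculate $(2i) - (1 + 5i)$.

(0 - 1) + (2 - 5)i = -1 - 3i


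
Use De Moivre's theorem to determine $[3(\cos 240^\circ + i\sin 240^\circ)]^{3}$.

By De Moivre: z^n = r^n(cos(nθ) + i sin(nθ))
= 3^3(cos(3*240°) + i sin(3*240°))
= 27(cos 0° + i sin 0°)
= 27


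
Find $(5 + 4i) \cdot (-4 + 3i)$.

(a1*a2 - b1*b2) + (a1*b2 + b1*a2)i
= (-20 - 12) + (15 + (-16))i
= -32 - i


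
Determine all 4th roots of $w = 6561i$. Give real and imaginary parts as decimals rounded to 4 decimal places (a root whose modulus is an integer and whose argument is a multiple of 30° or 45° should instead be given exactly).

|w| = 6561, arg(w) = 90°
Root modulus = 6561^(1/4) = 9
Root arguments: θ_k = (90° + 360°k)/4 for k = 0, 1, ..., 3
Compute each root as (root modulus)(cos θ_k + i sin θ_k) using full-precision intermediates, then round to 4 decimal places.
Roots: 8.3149 + 3.4442i, -3.4442 + 8.3149i, -8.3149 - 3.4442i, 3.4442 - 8.3149i


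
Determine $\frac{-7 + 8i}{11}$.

Divisor is real, so divide each part by 11:
= -7/11 + (8/11)i


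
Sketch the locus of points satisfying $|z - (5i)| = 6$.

|z - z0| = r describes a circle centered at z0 with radius r
Here z0 = 5i and r = 6
Locus: Circle centered at (0, 5) with radius 6


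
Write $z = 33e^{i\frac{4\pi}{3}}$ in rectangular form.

a = r cos θ = 33 * -1/2 = -33/2
b = r sin θ = 33 * -sqrt(3)/2 = -33*sqrt(3)/2
z = -33/2 - (33*sqrt(3)/2)i


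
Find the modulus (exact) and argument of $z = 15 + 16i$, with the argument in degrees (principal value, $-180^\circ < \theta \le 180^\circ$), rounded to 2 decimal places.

|z| = sqrt(15^2 + 16^2) = sqrt(481)
arg(z) = arctan(b/a) = arctan(16/15) (quadrant-adjusted) = 46.85°


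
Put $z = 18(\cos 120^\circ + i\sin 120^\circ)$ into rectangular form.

a = r cos θ = 18 * -1/2 = -9
b = r sin θ = 18 * sqrt(3)/2 = 9*sqrt(3)
z = -9 + 9*sqrt(3)i


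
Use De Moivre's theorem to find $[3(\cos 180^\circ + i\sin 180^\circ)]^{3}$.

By De Moivre: z^n = r^n(cos(nθ) + i sin(nθ))
= 3^3(cos(3*180°) + i sin(3*180°))
= 27(cos 180° + i sin 180°)
= -27


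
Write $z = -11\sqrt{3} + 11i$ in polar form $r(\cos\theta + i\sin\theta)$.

r = |z| = sqrt(a^2 + b^2) = sqrt((-11*sqrt(3))^2 + (11)^2) = sqrt(363 + 121) = sqrt(484) = 22
θ = arctan(b/a) = arctan(11/-19.0526) (quadrant-adjusted) = 150°
z = 22(cos 150° + i sin 150°)


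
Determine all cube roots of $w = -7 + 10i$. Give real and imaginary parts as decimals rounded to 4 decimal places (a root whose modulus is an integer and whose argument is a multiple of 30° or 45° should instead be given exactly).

|w| = sqrt(149) ≈ 12.206556, arg(w) ≈ 124.992020°
Root modulus = sqrt(149)^(1/3) ≈ 2.302490
Root arguments: θ_k = (arg(w) + 360°k)/3 for k = 0, 1, ..., 2
Compute each root as (root modulus)(cos θ_k + i sin θ_k) using full-precision intermediates, then round to 4 decimal places.
Roots: 1.7201 + 1.5306i, -2.1856 + 0.7243i, 0.4655 - 2.2549i


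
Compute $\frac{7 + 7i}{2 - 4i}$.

Multiply numerator and denominator by conjugate (2 + 4i):
= (7 + 7i)(2 + 4i) / (2^2 + (-4)^2)
= (-14 + 42i) / 20
Divide through by 2: (-7 + 21i) / 10
= -7/10 + (21/10)i


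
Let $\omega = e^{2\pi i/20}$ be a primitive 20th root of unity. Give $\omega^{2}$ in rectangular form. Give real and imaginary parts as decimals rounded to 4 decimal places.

ω^2 = e^(2πi·2/20) = e^(i·1π/5)
= cos(1π/5) + i sin(1π/5)
= 0.8090 + 0.5878i


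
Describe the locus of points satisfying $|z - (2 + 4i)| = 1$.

|z - z0| = r describes a circle centered at z0 with radius r
Here z0 = 2 + 4i and r = 1
Locus: Circle centered at (2, 4) with radius 1


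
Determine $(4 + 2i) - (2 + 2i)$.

(4 - 2) + (2 - 2)i = 2


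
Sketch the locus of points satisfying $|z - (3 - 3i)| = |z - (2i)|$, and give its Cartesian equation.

|z - z1| = |z - z2| means z is equidistant from z1 and z2,
i.e. the perpendicular bisector of the segment from (3, -3) to (0, 2) (midpoint (3/2, -1/2)).
With z = x + yi, square both sides:
(x - 3)^2 + (y - (-3))^2 = (x - 0)^2 + (y - 2)^2
The x^2 and y^2 terms cancel: -6x + 10y = 4 - 18 = -14
Simplify: 3x - 5y = 7
Locus: Perpendicular bisector of the segment from (3, -3) to (0, 2): the line 3x - 5y = 7


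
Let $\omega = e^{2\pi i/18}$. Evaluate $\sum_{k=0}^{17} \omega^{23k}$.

Let ζ = ω^23 = e^(2πi·23/18). Since 18 ∤ 23, ζ ≠ 1.
Sum = Σ_{k=0}^{17} ζ^k = (ζ^18 - 1)/(ζ - 1) = (ω^{23·18} - 1)/(ζ - 1) = (1 - 1)/(ζ - 1) = 0


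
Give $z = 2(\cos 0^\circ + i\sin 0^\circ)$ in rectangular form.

a = r cos θ = 2 * 1 = 2
b = r sin θ = 2 * 0 = 0
z = 2


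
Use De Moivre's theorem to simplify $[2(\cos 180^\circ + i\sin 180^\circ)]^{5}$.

By De Moivre: z^n = r^n(cos(nθ) + i sin(nθ))
= 2^5(cos(5*180°) + i sin(5*180°))
= 32(cos 180° + i sin 180°)
= -32


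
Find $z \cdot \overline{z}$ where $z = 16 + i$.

z * conjugate(z) = |z|^2 = a^2 + b^2
= 16^2 + 1^2 = 257


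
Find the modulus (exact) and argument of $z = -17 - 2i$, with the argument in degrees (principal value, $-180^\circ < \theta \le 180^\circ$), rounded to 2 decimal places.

|z| = sqrt((-17)^2 + (-2)^2) = sqrt(293)
arg(z) = arctan(b/a) = arctan(-2/-17) (quadrant-adjusted) = -173.29°


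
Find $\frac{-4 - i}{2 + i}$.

Multiply numerator and denominator by conjugate (2 - i):
= (-4 - i)(2 - i) / (2^2 + 1^2)
= (-9 + 2i) / 5
= -9/5 + (2/5)i


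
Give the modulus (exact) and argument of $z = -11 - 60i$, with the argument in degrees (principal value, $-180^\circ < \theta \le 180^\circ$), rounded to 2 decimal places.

|z| = sqrt((-11)^2 + (-60)^2) = 61
arg(z) = arctan(b/a) = arctan(-60/-11) (quadrant-adjusted) = -100.39°


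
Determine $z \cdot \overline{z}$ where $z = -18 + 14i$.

z * conjugate(z) = |z|^2 = a^2 + b^2
= (-18)^2 + 14^2 = 520


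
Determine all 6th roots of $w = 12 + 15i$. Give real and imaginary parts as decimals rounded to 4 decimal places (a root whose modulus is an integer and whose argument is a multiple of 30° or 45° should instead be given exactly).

|w| = sqrt(369) ≈ 19.209373, arg(w) ≈ 51.340192°
Root modulus = sqrt(369)^(1/6) ≈ 1.636511
Root arguments: θ_k = (arg(w) + 360°k)/6 for k = 0, 1, ..., 5
Compute each root as (root modulus)(cos θ_k + i sin θ_k) using full-precision intermediates, then round to 4 decimal places.
Roots: 1.6183 + 0.2435i, 0.5983 + 1.5232i, -1.0200 + 1.2797i, -1.6183 - 0.2435i, -0.5983 - 1.5232i, 1.0200 - 1.2797i


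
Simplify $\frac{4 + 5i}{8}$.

Divisor is real, so divide each part by 8:
= 1/2 + (5/8)i


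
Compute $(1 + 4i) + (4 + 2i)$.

(1 + 4) + (4 + 2)i = 5 + 6i


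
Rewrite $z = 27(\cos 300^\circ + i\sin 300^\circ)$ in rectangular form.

a = r cos θ = 27 * 1/2 = 27/2
b = r sin θ = 27 * -sqrt(3)/2 = -27*sqrt(3)/2
z = 27/2 - (27*sqrt(3)/2)i


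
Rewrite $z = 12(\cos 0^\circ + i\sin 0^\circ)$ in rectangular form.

a = r cos θ = 12 * 1 = 12
b = r sin θ = 12 * 0 = 0
z = 12


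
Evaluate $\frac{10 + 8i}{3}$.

Divisor is real, so divide each part by 3:
= 10/3 + (8/3)i


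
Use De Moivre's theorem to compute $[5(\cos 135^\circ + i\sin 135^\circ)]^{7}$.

By De Moivre: z^n = r^n(cos(nθ) + i sin(nθ))
= 5^7(cos(7*135°) + i sin(7*135°))
= 78125(cos 225° + i sin 225°)
= -78125*sqrt(2)/2 - (78125*sqrt(2)/2)i


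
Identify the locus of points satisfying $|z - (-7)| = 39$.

|z - z0| = r describes a circle centered at z0 with radius r
Here z0 = -7 and r = 39
Locus: Circle centered at (-7, 0) with radius 39


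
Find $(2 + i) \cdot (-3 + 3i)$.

(a1*a2 - b1*b2) + (a1*b2 + b1*a2)i
= (-6 - 3) + (6 + (-3))i
= -9 + 3i


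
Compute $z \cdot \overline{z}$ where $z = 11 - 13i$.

z * conjugate(z) = |z|^2 = a^2 + b^2
= 11^2 + (-13)^2 = 290


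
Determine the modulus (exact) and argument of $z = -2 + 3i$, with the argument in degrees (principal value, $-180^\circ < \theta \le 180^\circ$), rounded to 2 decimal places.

|z| = sqrt((-2)^2 + 3^2) = sqrt(13)
arg(z) = arctan(b/a) = arctan(3/-2) (quadrant-adjusted) = 123.69°


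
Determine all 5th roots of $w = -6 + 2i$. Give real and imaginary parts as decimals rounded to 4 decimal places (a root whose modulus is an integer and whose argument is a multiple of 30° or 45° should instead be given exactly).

|w| = sqrt(40) ≈ 6.324555, arg(w) ≈ 161.565051°
Root modulus = sqrt(40)^(1/5) ≈ 1.446126
Root arguments: θ_k = (arg(w) + 360°k)/5 for k = 0, 1, ..., 4
Compute each root as (root modulus)(cos θ_k + i sin θ_k) using full-precision intermediates, then round to 4 decimal places.
Roots: 1.2222 + 0.7730i, -0.3575 + 1.4012i, -1.4431 + 0.0930i, -0.5344 - 1.3438i, 1.1129 - 0.9235i


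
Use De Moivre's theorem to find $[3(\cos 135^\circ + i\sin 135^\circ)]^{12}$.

By De Moivre: z^n = r^n(cos(nθ) + i sin(nθ))
= 3^12(cos(12*135°) + i sin(12*135°))
= 531441(cos 180° + i sin 180°)
= -531441


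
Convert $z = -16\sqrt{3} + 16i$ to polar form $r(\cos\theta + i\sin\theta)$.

r = |z| = sqrt(a^2 + b^2) = sqrt((-16*sqrt(3))^2 + (16)^2) = sqrt(768 + 256) = sqrt(1024) = 32
θ = arctan(b/a) = arctan(16/-27.7128) (quadrant-adjusted) = 150°
z = 32(cos 150° + i sin 150°)


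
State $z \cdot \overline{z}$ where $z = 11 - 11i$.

z * conjugate(z) = |z|^2 = a^2 + b^2
= 11^2 + (-11)^2 = 242


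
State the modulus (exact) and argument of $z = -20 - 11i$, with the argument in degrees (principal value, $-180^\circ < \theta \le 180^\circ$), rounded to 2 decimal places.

|z| = sqrt((-20)^2 + (-11)^2) = sqrt(521)
arg(z) = arctan(b/a) = arctan(-11/-20) (quadrant-adjusted) = -151.19°


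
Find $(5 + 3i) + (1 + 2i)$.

(5 + 1) + (3 + 2)i = 6 + 5i


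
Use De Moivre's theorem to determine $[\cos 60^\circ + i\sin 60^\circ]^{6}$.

By De Moivre: z^n = r^n(cos(nθ) + i sin(nθ))
= 1^6(cos(6*60°) + i sin(6*60°))
= 1(cos 0° + i sin 0°)
= 1


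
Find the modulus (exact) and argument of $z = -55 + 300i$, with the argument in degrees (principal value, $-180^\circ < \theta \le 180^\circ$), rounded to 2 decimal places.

|z| = sqrt((-55)^2 + 300^2) = 305
arg(z) = arctan(b/a) = arctan(300/-55) (quadrant-adjusted) = 100.39°


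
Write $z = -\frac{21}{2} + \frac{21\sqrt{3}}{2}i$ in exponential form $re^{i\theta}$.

r = |z| = sqrt((-21/2)^2 + (21*sqrt(3)/2)^2) = sqrt(441/4 + 1323/4) = sqrt(441) = 21
θ = arctan(b/a) = arctan(18.1865/-10.5) (quadrant-adjusted) = 120° = 2π/3
z = 21e^(i*2π/3)


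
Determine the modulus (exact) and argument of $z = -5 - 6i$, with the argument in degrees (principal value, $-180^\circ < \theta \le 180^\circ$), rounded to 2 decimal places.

|z| = sqrt((-5)^2 + (-6)^2) = sqrt(61)
arg(z) = arctan(b/a) = arctan(-6/-5) (quadrant-adjusted) = -129.81°


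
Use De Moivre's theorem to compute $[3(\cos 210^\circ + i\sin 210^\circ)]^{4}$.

By De Moivre: z^n = r^n(cos(nθ) + i sin(nθ))
= 3^4(cos(4*210°) + i sin(4*210°))
= 81(cos 120° + i sin 120°)
= -81/2 + (81*sqrt(3)/2)i


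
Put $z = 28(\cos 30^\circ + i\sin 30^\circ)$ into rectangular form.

a = r cos θ = 28 * sqrt(3)/2 = 14*sqrt(3)
b = r sin θ = 28 * 1/2 = 14
z = 14*sqrt(3) + 14i


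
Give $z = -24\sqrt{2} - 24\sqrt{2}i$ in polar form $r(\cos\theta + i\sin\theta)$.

r = |z| = sqrt(a^2 + b^2) = sqrt((-24*sqrt(2))^2 + (-24*sqrt(2))^2) = sqrt(1152 + 1152) = sqrt(2304) = 48
θ = arctan(b/a) = arctan(-33.9411/-33.9411) (quadrant-adjusted) = 225°
z = 48(cos 225° + i sin 225°)


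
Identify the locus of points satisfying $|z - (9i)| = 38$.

|z - z0| = r describes a circle centered at z0 with radius r
Here z0 = 9i and r = 38
Locus: Circle centered at (0, 9) with radius 38


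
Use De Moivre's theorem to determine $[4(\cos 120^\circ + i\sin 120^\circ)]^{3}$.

By De Moivre: z^n = r^n(cos(nθ) + i sin(nθ))
= 4^3(cos(3*120°) + i sin(3*120°))
= 64(cos 0° + i sin 0°)
= 64


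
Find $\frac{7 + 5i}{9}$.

Divisor is real, so divide each part by 9:
= 7/9 + (5/9)i


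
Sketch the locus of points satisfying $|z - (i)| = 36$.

|z - z0| = r describes a circle centered at z0 with radius r
Here z0 = i and r = 36
Locus: Circle centered at (0, 1) with radius 36


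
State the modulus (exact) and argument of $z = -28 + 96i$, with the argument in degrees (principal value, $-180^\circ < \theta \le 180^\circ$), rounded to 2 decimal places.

|z| = sqrt((-28)^2 + 96^2) = 100
arg(z) = arctan(b/a) = arctan(96/-28) (quadrant-adjusted) = 106.26°


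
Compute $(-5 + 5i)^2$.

(a + bi)^2 = a^2 - b^2 + 2abi
= (-5)^2 - 5^2 + 2*(-5)*5i
= -50i


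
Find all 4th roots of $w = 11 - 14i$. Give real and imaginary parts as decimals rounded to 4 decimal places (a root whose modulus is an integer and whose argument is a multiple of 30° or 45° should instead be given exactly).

|w| = sqrt(317) ≈ 17.804494, arg(w) ≈ 308.157227°
Root modulus = sqrt(317)^(1/4) ≈ 2.054151
Root arguments: θ_k = (arg(w) + 360°k)/4 for k = 0, 1, ..., 3
Compute each root as (root modulus)(cos θ_k + i sin θ_k) using full-precision intermediates, then round to 4 decimal places.
Roots: 0.4607 + 2.0018i, -2.0018 + 0.4607i, -0.4607 - 2.0018i, 2.0018 - 0.4607i


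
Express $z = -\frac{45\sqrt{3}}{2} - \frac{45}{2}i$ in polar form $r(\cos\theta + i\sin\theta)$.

r = |z| = sqrt(a^2 + b^2) = sqrt((-45*sqrt(3)/2)^2 + (-45/2)^2) = sqrt(6075/4 + 2025/4) = sqrt(2025) = 45
θ = arctan(b/a) = arctan(-22.5/-38.9711) (quadrant-adjusted) = 210°
z = 45(cos 210° + i sin 210°)


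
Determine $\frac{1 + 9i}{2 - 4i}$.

Multiply numerator and denominator by conjugate (2 + 4i):
= (1 + 9i)(2 + 4i) / (2^2 + (-4)^2)
= (-34 + 22i) / 20
Divide through by 2: (-17 + 11i) / 10
= -17/10 + (11/10)i


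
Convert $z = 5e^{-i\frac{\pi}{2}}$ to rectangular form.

a = r cos θ = 5 * 0 = 0
b = r sin θ = 5 * -1 = -5
z = -5i


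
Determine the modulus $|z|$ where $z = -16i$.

|z| = sqrt(a^2 + b^2) = sqrt(0^2 + (-16)^2) = sqrt(256) = 16


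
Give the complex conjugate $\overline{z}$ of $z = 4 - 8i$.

If z = a + bi, then conjugate(z) = a - bi
conjugate(4 - 8i) = 4 + 8i


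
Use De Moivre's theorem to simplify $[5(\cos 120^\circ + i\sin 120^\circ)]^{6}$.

By De Moivre: z^n = r^n(cos(nθ) + i sin(nθ))
= 5^6(cos(6*120°) + i sin(6*120°))
= 15625(cos 0° + i sin 0°)
= 15625


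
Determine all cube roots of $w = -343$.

|w| = 343, arg(w) = 180°
Root modulus = 343^(1/3) = 7
Root arguments: θ_k = (180° + 360°k)/3 for k = 0, 1, ..., 2
Roots: 7/2 + (7*sqrt(3)/2)i, -7, 7/2 - (7*sqrt(3)/2)i


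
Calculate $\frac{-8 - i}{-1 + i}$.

Multiply numerator and denominator by conjugate (-1 - i):
= (-8 - i)(-1 - i) / ((-1)^2 + 1^2)
= (7 + 9i) / 2
= 7/2 + (9/2)i


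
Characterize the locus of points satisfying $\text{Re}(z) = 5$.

Re(z) = x where z = x + yi; the equation x = 5 is satisfied by all points with that x-coordinate
Locus: Vertical line x = 5


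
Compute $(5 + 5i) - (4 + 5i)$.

(5 - 4) + (5 - 5)i = 1


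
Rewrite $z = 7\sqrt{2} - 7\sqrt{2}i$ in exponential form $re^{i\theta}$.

r = |z| = sqrt((7*sqrt(2))^2 + (-7*sqrt(2))^2) = sqrt(98 + 98) = sqrt(196) = 14
θ = arctan(b/a) = arctan(-9.8995/9.8995) (quadrant-adjusted) = -45° = -π/4
z = 14e^(-i*π/4)


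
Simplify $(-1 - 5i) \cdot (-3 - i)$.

(a1*a2 - b1*b2) + (a1*b2 + b1*a2)i
= (3 - 5) + (1 + 15)i
= -2 + 16i


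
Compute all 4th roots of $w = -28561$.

|w| = 28561, arg(w) = 180°
Root modulus = 28561^(1/4) = 13
Root arguments: θ_k = (180° + 360°k)/4 for k = 0, 1, ..., 3
Roots: 13*sqrt(2)/2 + (13*sqrt(2)/2)i, -13*sqrt(2)/2 + (13*sqrt(2)/2)i, -13*sqrt(2)/2 - (13*sqrt(2)/2)i, 13*sqrt(2)/2 - (13*sqrt(2)/2)i


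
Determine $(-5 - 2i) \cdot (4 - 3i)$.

(a1*a2 - b1*b2) + (a1*b2 + b1*a2)i
= (-20 - 6) + (15 + (-8))i
= -26 + 7i


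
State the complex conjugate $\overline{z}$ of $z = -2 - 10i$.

If z = a + bi, then conjugate(z) = a - bi
conjugate(-2 - 10i) = -2 + 10i


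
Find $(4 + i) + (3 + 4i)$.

(4 + 3) + (1 + 4)i = 7 + 5i


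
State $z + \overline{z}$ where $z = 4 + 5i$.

z + conjugate(z) = (a + bi) + (a - bi) = 2a
= 2 * 4 = 8


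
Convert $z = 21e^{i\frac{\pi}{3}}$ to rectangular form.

a = r cos θ = 21 * 1/2 = 21/2
b = r sin θ = 21 * sqrt(3)/2 = 21*sqrt(3)/2
z = 21/2 + (21*sqrt(3)/2)i


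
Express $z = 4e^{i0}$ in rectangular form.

a = r cos θ = 4 * 1 = 4
b = r sin θ = 4 * 0 = 0
z = 4


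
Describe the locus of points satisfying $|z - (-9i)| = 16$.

|z - z0| = r describes a circle centered at z0 with radius r
Here z0 = -9i and r = 16
Locus: Circle centered at (0, -9) with radius 16


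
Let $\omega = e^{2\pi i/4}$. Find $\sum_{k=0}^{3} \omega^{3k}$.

Let ζ = ω^3 = e^(2πi·3/4). Since 4 ∤ 3, ζ ≠ 1.
Sum = Σ_{k=0}^{3} ζ^k = (ζ^4 - 1)/(ζ - 1) = (ω^{3·4} - 1)/(ζ - 1) = (1 - 1)/(ζ - 1) = 0


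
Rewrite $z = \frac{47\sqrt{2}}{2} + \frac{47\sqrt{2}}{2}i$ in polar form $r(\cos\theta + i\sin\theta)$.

r = |z| = sqrt(a^2 + b^2) = sqrt((47*sqrt(2)/2)^2 + (47*sqrt(2)/2)^2) = sqrt(2209/2 + 2209/2) = sqrt(2209) = 47
θ = arctan(b/a) = arctan(33.234/33.234) (quadrant-adjusted) = 45°
z = 47(cos 45° + i sin 45°)


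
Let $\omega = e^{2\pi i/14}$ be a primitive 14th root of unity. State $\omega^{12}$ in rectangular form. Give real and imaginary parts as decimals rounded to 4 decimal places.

ω^12 = e^(2πi·12/14) = e^(i·12π/7)
= cos(12π/7) + i sin(12π/7)
= 0.6235 - 0.7818i


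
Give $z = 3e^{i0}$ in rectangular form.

a = r cos θ = 3 * 1 = 3
b = r sin θ = 3 * 0 = 0
z = 3


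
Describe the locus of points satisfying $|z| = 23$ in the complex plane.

|z| = 23 means sqrt(x^2 + y^2) = 23
This is a circle of radius 23 centered at the origin


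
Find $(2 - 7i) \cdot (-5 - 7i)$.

(a1*a2 - b1*b2) + (a1*b2 + b1*a2)i
= (-10 - 49) + (-14 + 35)i
= -59 + 21i


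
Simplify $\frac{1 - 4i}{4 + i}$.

Multiply numerator and denominator by conjugate (4 - i):
= (1 - 4i)(4 - i) / (4^2 + 1^2)
= (-17i) / 17
= -i


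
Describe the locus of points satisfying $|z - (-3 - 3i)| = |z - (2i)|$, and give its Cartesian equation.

|z - z1| = |z - z2| means z is equidistant from z1 and z2,
i.e. the perpendicular bisector of the segment from (-3, -3) to (0, 2) (midpoint (-3/2, -1/2)).
With z = x + yi, square both sides:
(x - (-3))^2 + (y - (-3))^2 = (x - 0)^2 + (y - 2)^2
The x^2 and y^2 terms cancel: 6x + 10y = 4 - 18 = -14
Simplify: 3x + 5y = -7
Locus: Perpendicular bisector of the segment from (-3, -3) to (0, 2): the line 3x + 5y = -7


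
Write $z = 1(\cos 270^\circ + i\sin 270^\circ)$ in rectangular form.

a = r cos θ = 1 * 0 = 0
b = r sin θ = 1 * -1 = -1
z = -i


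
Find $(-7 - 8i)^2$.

(a + bi)^2 = a^2 - b^2 + 2abi
= (-7)^2 - (-8)^2 + 2*(-7)*(-8)i
= -15 + 112i


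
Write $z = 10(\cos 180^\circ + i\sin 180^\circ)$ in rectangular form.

a = r cos θ = 10 * -1 = -10
b = r sin θ = 10 * 0 = 0
z = -10


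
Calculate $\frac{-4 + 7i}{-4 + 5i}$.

Multiply numerator and denominator by conjugate (-4 - 5i):
= (-4 + 7i)(-4 - 5i) / ((-4)^2 + 5^2)
= (51 - 8i) / 41
= 51/41 - (8/41)i


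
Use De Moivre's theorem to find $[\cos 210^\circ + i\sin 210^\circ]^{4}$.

By De Moivre: z^n = r^n(cos(nθ) + i sin(nθ))
= 1^4(cos(4*210°) + i sin(4*210°))
= 1(cos 120° + i sin 120°)
= -1/2 + (sqrt(3)/2)i


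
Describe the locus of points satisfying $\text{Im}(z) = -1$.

Im(z) = y where z = x + yi; the equation y = -1 is satisfied by all points with that y-coordinate
Locus: Horizontal line y = -1


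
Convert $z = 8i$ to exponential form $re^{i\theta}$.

r = |z| = sqrt((0)^2 + (8)^2) = sqrt(0 + 64) = sqrt(64) = 8
a = 0 and b > 0, so z lies on the positive imaginary axis: θ = 90° = π/2
z = 8e^(i*π/2)


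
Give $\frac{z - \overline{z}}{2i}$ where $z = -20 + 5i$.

z - conjugate(z) = 2bi
(z - conjugate(z))/(2i) = 2bi/(2i) = b = 5


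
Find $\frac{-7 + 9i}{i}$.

Multiply numerator and denominator by conjugate (-i):
= (-7 + 9i)(-i) / (0^2 + 1^2)
= (9 + 7i) / 1
= 9 + 7i


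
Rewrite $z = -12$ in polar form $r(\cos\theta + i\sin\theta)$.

r = |z| = sqrt(a^2 + b^2) = sqrt((-12)^2 + (0)^2) = sqrt(144 + 0) = sqrt(144) = 12
b = 0 and a < 0, so z lies on the negative real axis: θ = 180°
z = 12(cos 180° + i sin 180°)


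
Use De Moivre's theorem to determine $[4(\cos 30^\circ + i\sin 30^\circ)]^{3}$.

By De Moivre: z^n = r^n(cos(nθ) + i sin(nθ))
= 4^3(cos(3*30°) + i sin(3*30°))
= 64(cos 90° + i sin 90°)
= 64i


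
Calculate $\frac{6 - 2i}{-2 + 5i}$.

Multiply numerator and denominator by conjugate (-2 - 5i):
= (6 - 2i)(-2 - 5i) / ((-2)^2 + 5^2)
= (-22 - 26i) / 29
= -22/29 - (26/29)i


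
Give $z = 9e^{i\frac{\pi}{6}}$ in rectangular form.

a = r cos θ = 9 * sqrt(3)/2 = 9*sqrt(3)/2
b = r sin θ = 9 * 1/2 = 9/2
z = 9*sqrt(3)/2 + (9/2)i


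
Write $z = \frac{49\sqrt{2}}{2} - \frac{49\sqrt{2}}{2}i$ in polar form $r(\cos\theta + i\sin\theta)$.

r = |z| = sqrt(a^2 + b^2) = sqrt((49*sqrt(2)/2)^2 + (-49*sqrt(2)/2)^2) = sqrt(2401/2 + 2401/2) = sqrt(2401) = 49
θ = arctan(b/a) = arctan(-34.6482/34.6482) (quadrant-adjusted) = 315°
z = 49(cos 315° + i sin 315°)


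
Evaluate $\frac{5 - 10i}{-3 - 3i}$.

Multiply numerator and denominator by conjugate (-3 + 3i):
= (5 - 10i)(-3 + 3i) / ((-3)^2 + (-3)^2)
= (15 + 45i) / 18
Divide through by 3: (5 + 15i) / 6
= 5/6 + (5/2)i


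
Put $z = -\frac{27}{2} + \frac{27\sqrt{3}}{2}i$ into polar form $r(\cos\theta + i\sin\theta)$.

r = |z| = sqrt(a^2 + b^2) = sqrt((-27/2)^2 + (27*sqrt(3)/2)^2) = sqrt(729/4 + 2187/4) = sqrt(729) = 27
θ = arctan(b/a) = arctan(23.3827/-13.5) (quadrant-adjusted) = 120°
z = 27(cos 120° + i sin 120°)


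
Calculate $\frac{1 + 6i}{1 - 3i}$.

Multiply numerator and denominator by conjugate (1 + 3i):
= (1 + 6i)(1 + 3i) / (1^2 + (-3)^2)
= (-17 + 9i) / 10
= -17/10 + (9/10)i


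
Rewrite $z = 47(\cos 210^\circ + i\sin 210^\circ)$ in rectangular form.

a = r cos θ = 47 * -sqrt(3)/2 = -47*sqrt(3)/2
b = r sin θ = 47 * -1/2 = -47/2
z = -47*sqrt(3)/2 - (47/2)i


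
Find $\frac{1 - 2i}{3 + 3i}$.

Multiply numerator and denominator by conjugate (3 - 3i):
= (1 - 2i)(3 - 3i) / (3^2 + 3^2)
= (-3 - 9i) / 18
Divide through by 3: (-1 - 3i) / 6
= -1/6 - (1/2)i


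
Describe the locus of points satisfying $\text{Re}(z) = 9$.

Re(z) = x where z = x + yi; the equation x = 9 is satisfied by all points with that x-coordinate
Locus: Vertical line x = 9


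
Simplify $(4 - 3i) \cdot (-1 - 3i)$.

(a1*a2 - b1*b2) + (a1*b2 + b1*a2)i
= (-4 - 9) + (-12 + 3)i
= -13 - 9i


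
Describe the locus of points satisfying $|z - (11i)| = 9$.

|z - z0| = r describes a circle centered at z0 with radius r
Here z0 = 11i and r = 9
Locus: Circle centered at (0, 11) with radius 9


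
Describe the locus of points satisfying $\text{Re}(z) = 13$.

Re(z) = x where z = x + yi; the equation x = 13 is satisfied by all points with that x-coordinate
Locus: Vertical line x = 13


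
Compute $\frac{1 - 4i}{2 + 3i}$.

Multiply numerator and denominator by conjugate (2 - 3i):
= (1 - 4i)(2 - 3i) / (2^2 + 3^2)
= (-10 - 11i) / 13
= -10/13 - (11/13)i


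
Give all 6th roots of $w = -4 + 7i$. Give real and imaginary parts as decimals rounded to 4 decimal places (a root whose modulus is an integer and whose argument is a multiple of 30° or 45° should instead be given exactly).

|w| = sqrt(65) ≈ 8.062258, arg(w) ≈ 119.744881°
Root modulus = sqrt(65)^(1/6) ≈ 1.416042
Root arguments: θ_k = (arg(w) + 360°k)/6 for k = 0, 1, ..., 5
Compute each root as (root modulus)(cos θ_k + i sin θ_k) using full-precision intermediates, then round to 4 decimal places.
Roots: 1.3310 + 0.4833i, 0.2469 + 1.3943i, -1.0841 + 0.9110i, -1.3310 - 0.4833i, -0.2469 - 1.3943i, 1.0841 - 0.9110i


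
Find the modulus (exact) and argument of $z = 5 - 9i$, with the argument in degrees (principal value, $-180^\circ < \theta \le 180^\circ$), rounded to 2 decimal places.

|z| = sqrt(5^2 + (-9)^2) = sqrt(106)
arg(z) = arctan(b/a) = arctan(-9/5) (quadrant-adjusted) = -60.95°


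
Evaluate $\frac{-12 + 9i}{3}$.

Divisor is real, so divide each part by 3:
= -4 + 3i


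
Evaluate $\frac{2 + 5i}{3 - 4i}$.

Multiply numerator and denominator by conjugate (3 + 4i):
= (2 + 5i)(3 + 4i) / (3^2 + (-4)^2)
= (-14 + 23i) / 25
= -14/25 + (23/25)i


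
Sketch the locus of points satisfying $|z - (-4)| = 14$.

|z - z0| = r describes a circle centered at z0 with radius r
Here z0 = -4 and r = 14
Locus: Circle centered at (-4, 0) with radius 14


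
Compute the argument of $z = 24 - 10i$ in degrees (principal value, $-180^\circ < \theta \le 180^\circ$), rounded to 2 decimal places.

θ = arctan(b/a) = arctan(-10/24) (quadrant-adjusted) = -22.62°


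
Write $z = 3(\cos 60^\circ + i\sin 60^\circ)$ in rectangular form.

a = r cos θ = 3 * 1/2 = 3/2
b = r sin θ = 3 * sqrt(3)/2 = 3*sqrt(3)/2
z = 3/2 + (3*sqrt(3)/2)i


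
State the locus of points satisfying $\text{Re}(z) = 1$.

Re(z) = x where z = x + yi; the equation x = 1 is satisfied by all points with that x-coordinate
Locus: Vertical line x = 1


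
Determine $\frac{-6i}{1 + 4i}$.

Multiply numerator and denominator by conjugate (1 - 4i):
= (-6i)(1 - 4i) / (1^2 + 4^2)
= (-24 - 6i) / 17
= -24/17 - (6/17)i


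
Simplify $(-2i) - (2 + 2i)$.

(0 - 2) + (-2 - 2)i = -2 - 4i


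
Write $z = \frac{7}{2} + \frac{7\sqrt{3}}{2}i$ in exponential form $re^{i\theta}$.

r = |z| = sqrt((7/2)^2 + (7*sqrt(3)/2)^2) = sqrt(49/4 + 147/4) = sqrt(49) = 7
θ = arctan(b/a) = arctan(6.0622/3.5) (quadrant-adjusted) = 60° = π/3
z = 7e^(i*π/3)


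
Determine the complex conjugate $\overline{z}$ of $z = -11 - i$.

If z = a + bi, then conjugate(z) = a - bi
conjugate(-11 - i) = -11 + i


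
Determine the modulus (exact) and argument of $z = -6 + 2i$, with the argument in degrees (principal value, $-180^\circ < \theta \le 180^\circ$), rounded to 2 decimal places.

|z| = sqrt((-6)^2 + 2^2) = sqrt(40)
arg(z) = arctan(b/a) = arctan(2/-6) (quadrant-adjusted) = 161.57°


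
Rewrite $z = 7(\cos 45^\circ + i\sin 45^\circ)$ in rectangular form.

a = r cos θ = 7 * sqrt(2)/2 = 7*sqrt(2)/2
b = r sin θ = 7 * sqrt(2)/2 = 7*sqrt(2)/2
z = 7*sqrt(2)/2 + (7*sqrt(2)/2)i


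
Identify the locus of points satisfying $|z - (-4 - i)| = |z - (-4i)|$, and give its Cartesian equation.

|z - z1| = |z - z2| means z is equidistant from z1 and z2,
i.e. the perpendicular bisector of the segment from (-4, -1) to (0, -4) (midpoint (-2, -5/2)).
With z = x + yi, square both sides:
(x - (-4))^2 + (y - (-1))^2 = (x - 0)^2 + (y - (-4))^2
The x^2 and y^2 terms cancel: 8x + (-6)y = 16 - 17 = -1
Simplify: 8x - 6y = -1
Locus: Perpendicular bisector of the segment from (-4, -1) to (0, -4): the line 8x - 6y = -1


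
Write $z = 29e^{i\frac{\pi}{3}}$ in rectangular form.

a = r cos θ = 29 * 1/2 = 29/2
b = r sin θ = 29 * sqrt(3)/2 = 29*sqrt(3)/2
z = 29/2 + (29*sqrt(3)/2)i


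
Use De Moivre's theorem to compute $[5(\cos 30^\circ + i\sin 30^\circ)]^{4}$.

By De Moivre: z^n = r^n(cos(nθ) + i sin(nθ))
= 5^4(cos(4*30°) + i sin(4*30°))
= 625(cos 120° + i sin 120°)
= -625/2 + (625*sqrt(3)/2)i


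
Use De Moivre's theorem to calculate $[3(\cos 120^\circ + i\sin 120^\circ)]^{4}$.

By De Moivre: z^n = r^n(cos(nθ) + i sin(nθ))
= 3^4(cos(4*120°) + i sin(4*120°))
= 81(cos 120° + i sin 120°)
= -81/2 + (81*sqrt(3)/2)i


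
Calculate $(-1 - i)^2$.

(a + bi)^2 = a^2 - b^2 + 2abi
= (-1)^2 - (-1)^2 + 2*(-1)*(-1)i
= 2i


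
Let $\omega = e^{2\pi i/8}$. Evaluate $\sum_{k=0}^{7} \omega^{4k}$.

Let ζ = ω^4 = e^(2πi·4/8). Since 8 ∤ 4, ζ ≠ 1.
Sum = Σ_{k=0}^{7} ζ^k = (ζ^8 - 1)/(ζ - 1) = (ω^{4·8} - 1)/(ζ - 1) = (1 - 1)/(ζ - 1) = 0


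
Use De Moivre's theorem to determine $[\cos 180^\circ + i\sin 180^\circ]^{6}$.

By De Moivre: z^n = r^n(cos(nθ) + i sin(nθ))
= 1^6(cos(6*180°) + i sin(6*180°))
= 1(cos 0° + i sin 0°)
= 1


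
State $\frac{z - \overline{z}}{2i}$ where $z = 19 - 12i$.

z - conjugate(z) = 2bi
(z - conjugate(z))/(2i) = 2bi/(2i) = b = -12


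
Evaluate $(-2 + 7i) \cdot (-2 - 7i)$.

(a1*a2 - b1*b2) + (a1*b2 + b1*a2)i
= (4 - (-49)) + (14 + (-14))i
= 53


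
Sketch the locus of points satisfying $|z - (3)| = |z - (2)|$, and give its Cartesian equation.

|z - z1| = |z - z2| means z is equidistant from z1 and z2,
i.e. the perpendicular bisector of the segment from (3, 0) to (2, 0) (midpoint (5/2, 0)).
With z = x + yi, square both sides:
(x - 3)^2 + (y - 0)^2 = (x - 2)^2 + (y - 0)^2
The x^2 and y^2 terms cancel: -2x + 0y = 4 - 9 = -5
Simplify: x = 5/2
Locus: Perpendicular bisector of the segment from (3, 0) to (2, 0): the line x = 5/2


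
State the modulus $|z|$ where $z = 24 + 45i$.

|z| = sqrt(a^2 + b^2) = sqrt(24^2 + 45^2) = sqrt(2601) = 51


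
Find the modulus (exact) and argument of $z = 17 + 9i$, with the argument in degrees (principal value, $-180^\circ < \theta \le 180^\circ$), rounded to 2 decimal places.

|z| = sqrt(17^2 + 9^2) = sqrt(370)
arg(z) = arctan(b/a) = arctan(9/17) (quadrant-adjusted) = 27.90°


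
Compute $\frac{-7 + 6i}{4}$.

Divisor is real, so divide each part by 4:
= -7/4 + (3/2)i


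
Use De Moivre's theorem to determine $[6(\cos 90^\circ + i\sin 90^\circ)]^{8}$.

By De Moivre: z^n = r^n(cos(nθ) + i sin(nθ))
= 6^8(cos(8*90°) + i sin(8*90°))
= 1679616(cos 0° + i sin 0°)
= 1679616


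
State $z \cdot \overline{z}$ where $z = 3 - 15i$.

z * conjugate(z) = |z|^2 = a^2 + b^2
= 3^2 + (-15)^2 = 234


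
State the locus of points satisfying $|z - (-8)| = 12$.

|z - z0| = r describes a circle centered at z0 with radius r
Here z0 = -8 and r = 12
Locus: Circle centered at (-8, 0) with radius 12


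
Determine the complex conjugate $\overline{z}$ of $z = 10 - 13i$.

If z = a + bi, then conjugate(z) = a - bi
conjugate(10 - 13i) = 10 + 13i


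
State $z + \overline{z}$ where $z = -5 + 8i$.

z + conjugate(z) = (a + bi) + (a - bi) = 2a
= 2 * (-5) = -10


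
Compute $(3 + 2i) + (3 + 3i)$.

(3 + 3) + (2 + 3)i = 6 + 5i


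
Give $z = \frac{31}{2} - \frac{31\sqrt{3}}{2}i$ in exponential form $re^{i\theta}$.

r = |z| = sqrt((31/2)^2 + (-31*sqrt(3)/2)^2) = sqrt(961/4 + 2883/4) = sqrt(961) = 31
θ = arctan(b/a) = arctan(-26.8468/15.5) (quadrant-adjusted) = -60° = -π/3
z = 31e^(-i*π/3)


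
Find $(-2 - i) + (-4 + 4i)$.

(-2 + (-4)) + (-1 + 4)i = -6 + 3i


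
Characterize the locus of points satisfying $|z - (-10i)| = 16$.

|z - z0| = r describes a circle centered at z0 with radius r
Here z0 = -10i and r = 16
Locus: Circle centered at (0, -10) with radius 16


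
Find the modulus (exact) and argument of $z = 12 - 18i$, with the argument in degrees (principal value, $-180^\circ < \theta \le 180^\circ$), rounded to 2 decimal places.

|z| = sqrt(12^2 + (-18)^2) = sqrt(468)
arg(z) = arctan(b/a) = arctan(-18/12) (quadrant-adjusted) = -56.31°


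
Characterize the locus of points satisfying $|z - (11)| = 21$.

|z - z0| = r describes a circle centered at z0 with radius r
Here z0 = 11 and r = 21
Locus: Circle centered at (11, 0) with radius 21


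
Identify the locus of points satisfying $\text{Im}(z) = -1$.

Im(z) = y where z = x + yi; the equation y = -1 is satisfied by all points with that y-coordinate
Locus: Horizontal line y = -1


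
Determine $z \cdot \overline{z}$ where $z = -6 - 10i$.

z * conjugate(z) = |z|^2 = a^2 + b^2
= (-6)^2 + (-10)^2 = 136


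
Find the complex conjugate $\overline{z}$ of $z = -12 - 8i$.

If z = a + bi, then conjugate(z) = a - bi
conjugate(-12 - 8i) = -12 + 8i


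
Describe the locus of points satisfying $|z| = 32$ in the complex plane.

|z| = 32 means sqrt(x^2 + y^2) = 32
This is a circle of radius 32 centered at the origin


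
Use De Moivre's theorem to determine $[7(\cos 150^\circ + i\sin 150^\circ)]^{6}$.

By De Moivre: z^n = r^n(cos(nθ) + i sin(nθ))
= 7^6(cos(6*150°) + i sin(6*150°))
= 117649(cos 180° + i sin 180°)
= -117649


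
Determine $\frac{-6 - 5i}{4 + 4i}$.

Multiply numerator and denominator by conjugate (4 - 4i):
= (-6 - 5i)(4 - 4i) / (4^2 + 4^2)
= (-44 + 4i) / 32
Divide through by 4: (-11 + i) / 8
= -11/8 + (1/8)i


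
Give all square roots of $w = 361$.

|w| = 361, arg(w) = 0°
Root modulus = 361^(1/2) = 19
Root arguments: θ_k = (0° + 360°k)/2 for k = 0, 1, ..., 1
Roots: 19, -19


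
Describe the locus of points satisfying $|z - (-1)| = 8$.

|z - z0| = r describes a circle centered at z0 with radius r
Here z0 = -1 and r = 8
Locus: Circle centered at (-1, 0) with radius 8


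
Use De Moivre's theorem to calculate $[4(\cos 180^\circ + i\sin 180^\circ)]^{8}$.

By De Moivre: z^n = r^n(cos(nθ) + i sin(nθ))
= 4^8(cos(8*180°) + i sin(8*180°))
= 65536(cos 0° + i sin 0°)
= 65536


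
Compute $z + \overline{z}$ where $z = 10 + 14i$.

z + conjugate(z) = (a + bi) + (a - bi) = 2a
= 2 * 10 = 20


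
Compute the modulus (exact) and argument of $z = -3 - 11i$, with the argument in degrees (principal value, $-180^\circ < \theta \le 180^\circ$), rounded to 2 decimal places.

|z| = sqrt((-3)^2 + (-11)^2) = sqrt(130)
arg(z) = arctan(b/a) = arctan(-11/-3) (quadrant-adjusted) = -105.26°


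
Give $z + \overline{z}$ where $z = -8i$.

z + conjugate(z) = (a + bi) + (a - bi) = 2a
= 2 * 0 = 0


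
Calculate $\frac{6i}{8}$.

Divisor is real, so divide each part by 8:
= 0 + (3/4)i


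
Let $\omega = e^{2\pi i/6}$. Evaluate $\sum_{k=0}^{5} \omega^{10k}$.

Let ζ = ω^10 = e^(2πi·10/6). Since 6 ∤ 10, ζ ≠ 1.
Sum = Σ_{k=0}^{5} ζ^k = (ζ^6 - 1)/(ζ - 1) = (ω^{10·6} - 1)/(ζ - 1) = (1 - 1)/(ζ - 1) = 0


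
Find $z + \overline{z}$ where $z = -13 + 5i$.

z + conjugate(z) = (a + bi) + (a - bi) = 2a
= 2 * (-13) = -26


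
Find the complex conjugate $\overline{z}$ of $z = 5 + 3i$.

If z = a + bi, then conjugate(z) = a - bi
conjugate(5 + 3i) = 5 - 3i


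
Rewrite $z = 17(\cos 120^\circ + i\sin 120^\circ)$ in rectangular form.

a = r cos θ = 17 * -1/2 = -17/2
b = r sin θ = 17 * sqrt(3)/2 = 17*sqrt(3)/2
z = -17/2 + (17*sqrt(3)/2)i


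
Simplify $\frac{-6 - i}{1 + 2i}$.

Multiply numerator and denominator by conjugate (1 - 2i):
= (-6 - i)(1 - 2i) / (1^2 + 2^2)
= (-8 + 11i) / 5
= -8/5 + (11/5)i


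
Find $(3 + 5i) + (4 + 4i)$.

(3 + 4) + (5 + 4)i = 7 + 9i


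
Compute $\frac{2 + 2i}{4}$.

Divisor is real, so divide each part by 4:
= 1/2 + (1/2)i


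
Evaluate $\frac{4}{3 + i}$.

Multiply numerator and denominator by conjugate (3 - i):
= (4)(3 - i) / (3^2 + 1^2)
= (12 - 4i) / 10
Divide through by 2: (6 - 2i) / 5
= 6/5 - (2/5)i


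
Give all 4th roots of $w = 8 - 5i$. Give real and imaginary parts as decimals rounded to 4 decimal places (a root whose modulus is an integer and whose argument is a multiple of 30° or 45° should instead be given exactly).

|w| = sqrt(89) ≈ 9.433981, arg(w) ≈ 327.994617°
Root modulus = sqrt(89)^(1/4) ≈ 1.752563
Root arguments: θ_k = (arg(w) + 360°k)/4 for k = 0, 1, ..., 3
Compute each root as (root modulus)(cos θ_k + i sin θ_k) using full-precision intermediates, then round to 4 decimal places.
Roots: 0.2440 + 1.7355i, -1.7355 + 0.2440i, -0.2440 - 1.7355i, 1.7355 - 0.2440i


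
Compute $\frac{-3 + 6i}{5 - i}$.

Multiply numerator and denominator by conjugate (5 + i):
= (-3 + 6i)(5 + i) / (5^2 + (-1)^2)
= (-21 + 27i) / 26
= -21/26 + (27/26)i


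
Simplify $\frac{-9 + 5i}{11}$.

Divisor is real, so divide each part by 11:
= -9/11 + (5/11)i


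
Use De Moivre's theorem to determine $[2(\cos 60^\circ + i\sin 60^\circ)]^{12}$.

By De Moivre: z^n = r^n(cos(nθ) + i sin(nθ))
= 2^12(cos(12*60°) + i sin(12*60°))
= 4096(cos 0° + i sin 0°)
= 4096


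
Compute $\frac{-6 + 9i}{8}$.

Divisor is real, so divide each part by 8:
= -3/4 + (9/8)i


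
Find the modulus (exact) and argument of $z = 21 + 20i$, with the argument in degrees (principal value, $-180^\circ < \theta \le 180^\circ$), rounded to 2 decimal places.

|z| = sqrt(21^2 + 20^2) = 29
arg(z) = arctan(b/a) = arctan(20/21) (quadrant-adjusted) = 43.60°


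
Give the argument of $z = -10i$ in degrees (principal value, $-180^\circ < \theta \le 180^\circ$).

a = 0 and b < 0, so z lies on the negative imaginary axis: θ = -90°


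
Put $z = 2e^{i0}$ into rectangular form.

a = r cos θ = 2 * 1 = 2
b = r sin θ = 2 * 0 = 0
z = 2
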